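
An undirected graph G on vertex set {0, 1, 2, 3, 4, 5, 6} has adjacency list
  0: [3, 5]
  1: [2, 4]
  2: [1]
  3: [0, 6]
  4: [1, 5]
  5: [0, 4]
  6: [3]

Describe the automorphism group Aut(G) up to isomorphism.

C_2

The degree sequence is [2, 2, 1, 2, 2, 2, 1]; the two degree-1 vertices 2 and 6 are the ends of a path, so G = P_7. The only nontrivial automorphism of a path is the end-to-end reflection, so Aut(G) ≅ Z_2.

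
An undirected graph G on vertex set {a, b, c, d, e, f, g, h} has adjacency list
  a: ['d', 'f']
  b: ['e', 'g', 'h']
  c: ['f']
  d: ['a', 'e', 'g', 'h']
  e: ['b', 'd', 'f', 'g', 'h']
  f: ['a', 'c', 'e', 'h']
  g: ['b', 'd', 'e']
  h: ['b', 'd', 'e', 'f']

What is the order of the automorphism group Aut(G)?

1

The degree sequence is [2, 3, 1, 4, 5, 4, 3, 4]. Checking the degree-preserving permutations of the vertex set shows that none except the identity preserves every edge, so Aut(G) is trivial.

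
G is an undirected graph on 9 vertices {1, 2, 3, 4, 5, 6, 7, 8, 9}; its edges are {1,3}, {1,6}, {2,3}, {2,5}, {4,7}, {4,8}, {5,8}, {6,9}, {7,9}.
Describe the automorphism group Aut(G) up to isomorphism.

Every vertex has degree 2 and the graph is connected, so G is the 9-cycle C_9. The automorphisms of the 9-cycle are exactly the symmetries of a regular 9-gon: the dihedral group D_9, |D_9| = 18.

D_9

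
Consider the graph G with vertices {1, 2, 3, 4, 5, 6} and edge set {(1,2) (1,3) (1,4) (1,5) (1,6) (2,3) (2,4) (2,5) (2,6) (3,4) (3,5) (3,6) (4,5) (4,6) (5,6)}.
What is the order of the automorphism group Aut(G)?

720

All 6 vertices are pairwise adjacent: G = K_6. Any permutation of the 6 vertices preserves K_6, so Aut(K_6) = S_6 of order 6! = 720.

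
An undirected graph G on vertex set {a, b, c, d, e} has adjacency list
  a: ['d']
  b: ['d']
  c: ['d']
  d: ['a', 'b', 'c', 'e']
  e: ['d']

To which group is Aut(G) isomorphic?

Vertex d has degree 4 and every other vertex has degree 1, so G is the star K_{1,4} with centre d. The 4 leaves are pairwise interchangeable while the centre is fixed, giving Aut(G) = S_4.

S_4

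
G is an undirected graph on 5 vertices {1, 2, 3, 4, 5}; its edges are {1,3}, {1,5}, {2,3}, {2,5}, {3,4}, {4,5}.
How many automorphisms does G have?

The vertices split by degree into {3, 5} (degree 3) and {1, 2, 4} (degree 2); every edge runs between the two parts, so G is the complete bipartite graph K_{2,3}. The parts have unequal sizes, so no automorphism swaps them; each part is permuted independently, giving S_2 × S_3 of order 2!·3! = 12.

12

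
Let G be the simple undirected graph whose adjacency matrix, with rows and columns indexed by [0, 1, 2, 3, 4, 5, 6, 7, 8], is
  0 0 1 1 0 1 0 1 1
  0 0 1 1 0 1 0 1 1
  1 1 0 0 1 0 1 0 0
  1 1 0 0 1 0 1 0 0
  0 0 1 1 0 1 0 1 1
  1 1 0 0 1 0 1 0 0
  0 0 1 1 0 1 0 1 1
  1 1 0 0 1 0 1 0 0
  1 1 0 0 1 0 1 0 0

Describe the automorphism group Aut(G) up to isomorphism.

S_5 × S_4

The vertices split by degree into {0, 1, 4, 6} (degree 5) and {2, 3, 5, 7, 8} (degree 4); every edge runs between the two parts, so G is the complete bipartite graph K_{4,5}. The parts have unequal sizes, so no automorphism swaps them; each part is permuted independently, giving S_5 × S_4 of order 5!·4! = 2880.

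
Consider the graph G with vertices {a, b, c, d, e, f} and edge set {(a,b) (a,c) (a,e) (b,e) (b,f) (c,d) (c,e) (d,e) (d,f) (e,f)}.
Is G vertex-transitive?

Vertex e is the only vertex of degree 5, so every automorphism fixes it; G is not vertex-transitive.

No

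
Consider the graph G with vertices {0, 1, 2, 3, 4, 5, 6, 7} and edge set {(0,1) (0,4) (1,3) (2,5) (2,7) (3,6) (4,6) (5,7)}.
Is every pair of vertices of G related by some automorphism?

No

G has two connected components, {0, 1, 3, 4, 6} and {2, 5, 7}; each is 2-regular, so G = C_5 ⊔ C_3. The orbit of 0 under Aut(G) is {0, 1, 3, 4, 6}, which does not contain 2, so G is not vertex-transitive.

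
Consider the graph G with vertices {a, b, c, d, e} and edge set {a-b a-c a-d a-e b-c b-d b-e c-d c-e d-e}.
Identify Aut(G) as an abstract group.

All 5 vertices are pairwise adjacent: G = K_5. Any permutation of the 5 vertices preserves K_5, so Aut(K_5) = S_5 of order 5! = 120.

S_5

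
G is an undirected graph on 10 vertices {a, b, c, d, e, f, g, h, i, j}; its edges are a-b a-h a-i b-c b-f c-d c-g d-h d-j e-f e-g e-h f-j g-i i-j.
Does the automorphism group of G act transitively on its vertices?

Yes

G is 3-regular on 10 vertices with no triangles and no 4-cycles (girth 5): this is the Petersen graph. Viewing the Petersen graph as the Kneser graph K(5,2) — vertices are 2-subsets of {1,…,5}, edges join disjoint pairs — its automorphisms are exactly the permutations of the 5-element set, so Aut ≅ S_5 of order 120. Under this action every vertex can be carried to every other, so G is vertex-transitive.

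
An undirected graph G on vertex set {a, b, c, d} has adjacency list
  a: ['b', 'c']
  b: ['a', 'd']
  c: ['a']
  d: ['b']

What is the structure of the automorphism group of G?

The degree sequence is [2, 2, 1, 1]; the two degree-1 vertices c and d are the ends of a path, so G = P_4. The only nontrivial automorphism of a path is the end-to-end reflection, so Aut(G) ≅ Z_2.

C_2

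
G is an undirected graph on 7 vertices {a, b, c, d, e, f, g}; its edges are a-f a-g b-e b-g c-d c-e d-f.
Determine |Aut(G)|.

14

G is 2-regular and connected on 7 vertices, i.e. the cycle C_7. C_7 has 7 rotations and 7 reflections, so Aut(C_7) ≅ D_7 of order 14.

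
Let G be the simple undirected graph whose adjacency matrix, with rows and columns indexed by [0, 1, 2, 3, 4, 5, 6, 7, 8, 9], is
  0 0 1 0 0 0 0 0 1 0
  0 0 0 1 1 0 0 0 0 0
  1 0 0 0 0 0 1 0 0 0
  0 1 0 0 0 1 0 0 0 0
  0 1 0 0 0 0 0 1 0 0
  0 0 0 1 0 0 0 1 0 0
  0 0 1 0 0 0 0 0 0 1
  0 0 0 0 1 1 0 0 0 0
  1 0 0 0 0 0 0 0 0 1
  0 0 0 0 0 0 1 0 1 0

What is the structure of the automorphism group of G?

G has two connected components, {0, 2, 6, 8, 9} and {1, 3, 4, 5, 7}; each is 2-regular, so G = C_5 ⊔ C_5. With two isomorphic components, Aut(G) = Aut(C_5) ≀ S_2 = (D_5 × D_5) ⋊ Z_2: permute each cycle by D_5, then optionally swap the two cycles. Order 2·(2·5)² = 200.

(D_5 × D_5) ⋊ Z_2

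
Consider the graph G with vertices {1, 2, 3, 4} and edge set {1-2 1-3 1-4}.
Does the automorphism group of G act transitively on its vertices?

Vertex 1 is the only vertex of degree 3, so every automorphism fixes it; G is not vertex-transitive.

No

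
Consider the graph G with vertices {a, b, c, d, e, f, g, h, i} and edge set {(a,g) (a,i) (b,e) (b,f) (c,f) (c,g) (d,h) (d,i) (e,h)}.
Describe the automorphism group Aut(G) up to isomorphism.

D_9

G is 2-regular and connected on 9 vertices, i.e. the cycle C_9. C_9 has 9 rotations and 9 reflections, so Aut(C_9) ≅ D_9 of order 18.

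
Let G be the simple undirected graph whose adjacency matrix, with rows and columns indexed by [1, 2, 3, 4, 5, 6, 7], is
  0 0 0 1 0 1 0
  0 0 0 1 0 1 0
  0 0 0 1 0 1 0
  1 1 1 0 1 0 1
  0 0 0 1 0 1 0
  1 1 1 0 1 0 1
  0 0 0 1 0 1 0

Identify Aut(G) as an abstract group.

The vertices split by degree into {4, 6} (degree 5) and {1, 2, 3, 5, 7} (degree 2); every edge runs between the two parts, so G is the complete bipartite graph K_{2,5}. Automorphisms preserve the bipartition setwise (since the parts differ in size) and act as S_5 × S_2 within it; |Aut| = 240.

S_5 × S_2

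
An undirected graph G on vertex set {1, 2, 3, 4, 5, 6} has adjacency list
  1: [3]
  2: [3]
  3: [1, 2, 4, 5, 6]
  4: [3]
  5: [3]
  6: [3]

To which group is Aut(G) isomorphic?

Vertex 3 has degree 5 and every other vertex has degree 1, so G is the star K_{1,5} with centre 3. Any automorphism fixes the centre and permutes the 5 leaves freely, so Aut(G) ≅ S_5 of order 5! = 120.

the symmetric group on 5 letters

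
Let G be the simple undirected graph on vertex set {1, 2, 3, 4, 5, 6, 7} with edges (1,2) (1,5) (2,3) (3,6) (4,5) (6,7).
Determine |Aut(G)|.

The degree sequence is [2, 2, 2, 1, 2, 2, 1]; the two degree-1 vertices 4 and 7 are the ends of a path, so G = P_7. A path has exactly one nontrivial symmetry — reversal — giving Aut(G) of order 2.

2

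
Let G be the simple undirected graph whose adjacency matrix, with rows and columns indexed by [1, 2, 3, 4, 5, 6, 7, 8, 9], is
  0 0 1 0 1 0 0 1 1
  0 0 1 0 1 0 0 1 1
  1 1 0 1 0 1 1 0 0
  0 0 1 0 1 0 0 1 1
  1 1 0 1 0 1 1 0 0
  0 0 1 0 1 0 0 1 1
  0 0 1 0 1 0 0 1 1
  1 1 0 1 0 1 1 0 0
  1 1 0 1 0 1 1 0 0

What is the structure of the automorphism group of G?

S_4 × S_5

The vertices split by degree into {3, 5, 8, 9} (degree 5) and {1, 2, 4, 6, 7} (degree 4); every edge runs between the two parts, so G is the complete bipartite graph K_{4,5}. Automorphisms preserve the bipartition setwise (since the parts differ in size) and act as S_4 × S_5 within it; |Aut| = 2880.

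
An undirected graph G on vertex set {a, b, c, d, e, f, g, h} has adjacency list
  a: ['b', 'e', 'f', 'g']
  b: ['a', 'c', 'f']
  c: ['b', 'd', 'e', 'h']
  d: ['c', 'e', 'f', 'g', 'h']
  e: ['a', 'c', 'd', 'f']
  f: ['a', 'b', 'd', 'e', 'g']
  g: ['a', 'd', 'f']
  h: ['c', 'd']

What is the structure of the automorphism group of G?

1

Degrees alone do not determine every vertex (e.g. a and c both have degree 4), but their neighbour-degree multisets differ: N(a) has degrees [3, 3, 4, 5] while N(c) has degrees [2, 3, 4, 5]. Repeating this refinement separates all vertices, so the only automorphism is the identity.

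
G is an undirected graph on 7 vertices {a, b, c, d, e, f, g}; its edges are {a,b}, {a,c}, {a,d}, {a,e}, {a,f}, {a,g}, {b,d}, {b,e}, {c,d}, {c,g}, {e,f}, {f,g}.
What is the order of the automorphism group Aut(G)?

Vertex a is the unique vertex of degree 6; the remaining 6 vertices each have degree 3 and induce a cycle, so G is the wheel on 7 vertices with hub a. With the hub fixed, the remaining symmetry is that of the rim cycle C_6, giving the dihedral group D_6.

12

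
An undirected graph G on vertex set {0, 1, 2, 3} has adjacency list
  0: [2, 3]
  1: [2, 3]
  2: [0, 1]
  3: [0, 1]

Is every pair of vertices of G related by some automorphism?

Yes

G is 2-regular and bipartite on 2^2 = 4 vertices with girth 4; it is the hypercube graph Q_2. The symmetry group of the 2-cube is the hyperoctahedral group B_2 = Z_2 ≀ S_2, of order 2^2·2! = 8. Under this action every vertex can be carried to every other, so G is vertex-transitive.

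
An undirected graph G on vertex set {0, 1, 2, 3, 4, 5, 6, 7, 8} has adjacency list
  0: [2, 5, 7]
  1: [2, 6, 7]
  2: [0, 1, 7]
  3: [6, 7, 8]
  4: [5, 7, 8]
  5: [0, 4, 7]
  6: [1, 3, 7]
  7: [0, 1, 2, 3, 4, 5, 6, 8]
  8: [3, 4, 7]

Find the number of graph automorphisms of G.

16

Vertex 7 is the unique vertex of degree 8; the remaining 8 vertices each have degree 3 and induce a cycle, so G is the wheel on 9 vertices with hub 7. With the hub fixed, the remaining symmetry is that of the rim cycle C_8, giving the dihedral group D_8.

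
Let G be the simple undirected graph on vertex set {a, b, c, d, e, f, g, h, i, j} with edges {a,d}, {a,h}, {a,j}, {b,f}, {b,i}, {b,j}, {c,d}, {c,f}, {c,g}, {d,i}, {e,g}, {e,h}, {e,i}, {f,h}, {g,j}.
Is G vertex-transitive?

G is 3-regular on 10 vertices with no triangles and no 4-cycles (girth 5): this is the Petersen graph. It is a classical fact that the Petersen graph has automorphism group S_5 (order 120), arising from its description as the Kneser graph K(5,2). This group acts transitively on the 10 vertices.

Yes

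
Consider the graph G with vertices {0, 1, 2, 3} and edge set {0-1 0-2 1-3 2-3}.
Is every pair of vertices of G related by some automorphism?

G is 2-regular and bipartite on 2^2 = 4 vertices with girth 4; it is the hypercube graph Q_2. The symmetry group of the 2-cube is the hyperoctahedral group B_2 = Z_2 ≀ S_2, of order 2^2·2! = 8. Under this action every vertex can be carried to every other, so G is vertex-transitive.

Yes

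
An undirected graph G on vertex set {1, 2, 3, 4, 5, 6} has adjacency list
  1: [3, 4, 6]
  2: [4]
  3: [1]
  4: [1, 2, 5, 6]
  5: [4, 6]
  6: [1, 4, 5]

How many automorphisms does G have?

1

Degrees alone do not determine every vertex (e.g. 1 and 6 both have degree 3), but their neighbour-degree multisets differ: N(1) has degrees [1, 3, 4] while N(6) has degrees [2, 3, 4]. Repeating this refinement separates all vertices, so the only automorphism is the identity.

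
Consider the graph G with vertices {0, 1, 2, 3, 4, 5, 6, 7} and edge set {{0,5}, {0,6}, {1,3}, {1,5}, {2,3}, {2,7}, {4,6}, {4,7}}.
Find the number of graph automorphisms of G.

16

G is 2-regular and connected on 8 vertices, i.e. the cycle C_8. C_8 has 8 rotations and 8 reflections, so Aut(C_8) ≅ D_8 of order 16.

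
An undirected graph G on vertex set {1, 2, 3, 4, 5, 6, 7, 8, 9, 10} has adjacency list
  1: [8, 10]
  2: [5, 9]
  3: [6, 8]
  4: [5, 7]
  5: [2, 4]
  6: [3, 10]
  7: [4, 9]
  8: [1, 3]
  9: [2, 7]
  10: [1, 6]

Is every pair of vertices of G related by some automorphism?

G has two connected components, {2, 4, 5, 7, 9} and {1, 3, 6, 8, 10}; each is 2-regular, so G = C_5 ⊔ C_5. Aut of a disjoint union of two copies of C_5 is the wreath product D_5 ≀ Z_2, of order 2·10² = 200. Under this action every vertex can be carried to every other, so G is vertex-transitive.

Yes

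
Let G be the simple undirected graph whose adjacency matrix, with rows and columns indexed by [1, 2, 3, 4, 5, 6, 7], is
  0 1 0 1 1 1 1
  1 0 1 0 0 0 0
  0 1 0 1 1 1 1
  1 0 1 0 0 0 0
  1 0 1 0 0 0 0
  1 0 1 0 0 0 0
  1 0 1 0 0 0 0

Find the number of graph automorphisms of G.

240

The vertices split by degree into {1, 3} (degree 5) and {2, 4, 5, 6, 7} (degree 2); every edge runs between the two parts, so G is the complete bipartite graph K_{2,5}. Automorphisms preserve the bipartition setwise (since the parts differ in size) and act as S_2 × S_5 within it; |Aut| = 240.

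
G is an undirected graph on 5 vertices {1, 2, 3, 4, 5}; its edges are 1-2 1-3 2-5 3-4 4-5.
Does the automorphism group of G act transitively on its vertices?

G is 2-regular and connected on 5 vertices, i.e. the cycle C_5. C_5 has 5 rotations and 5 reflections, so Aut(C_5) ≅ D_5 of order 10. Under this action every vertex can be carried to every other, so G is vertex-transitive.

Yes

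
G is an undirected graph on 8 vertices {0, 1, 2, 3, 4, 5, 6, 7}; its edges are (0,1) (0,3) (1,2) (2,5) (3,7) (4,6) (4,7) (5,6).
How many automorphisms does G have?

16

G is 2-regular and connected on 8 vertices, i.e. the cycle C_8. The automorphisms of the 8-cycle are exactly the symmetries of a regular 8-gon: the dihedral group D_8, |D_8| = 16.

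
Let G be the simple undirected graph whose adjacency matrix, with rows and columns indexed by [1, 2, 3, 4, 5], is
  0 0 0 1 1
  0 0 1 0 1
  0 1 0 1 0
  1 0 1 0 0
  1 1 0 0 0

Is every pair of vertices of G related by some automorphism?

G is 2-regular and connected on 5 vertices, i.e. the cycle C_5. C_5 has 5 rotations and 5 reflections, so Aut(C_5) ≅ D_5 of order 10. This group acts transitively on the 5 vertices.

Yes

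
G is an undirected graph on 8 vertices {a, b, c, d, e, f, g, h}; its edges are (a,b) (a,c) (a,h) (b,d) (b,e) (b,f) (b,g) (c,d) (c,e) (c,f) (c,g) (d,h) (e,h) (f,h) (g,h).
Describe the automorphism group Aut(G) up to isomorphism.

S_3 × S_5

The vertices split by degree into {b, c, h} (degree 5) and {a, d, e, f, g} (degree 3); every edge runs between the two parts, so G is the complete bipartite graph K_{3,5}. Automorphisms preserve the bipartition setwise (since the parts differ in size) and act as S_3 × S_5 within it; |Aut| = 720.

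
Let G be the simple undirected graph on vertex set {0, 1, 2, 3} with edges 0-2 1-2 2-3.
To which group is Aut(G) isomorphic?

the symmetric group on 3 letters

Vertex 2 has degree 3 and every other vertex has degree 1, so G is the star K_{1,3} with centre 2. The 3 leaves are pairwise interchangeable while the centre is fixed, giving Aut(G) = S_3.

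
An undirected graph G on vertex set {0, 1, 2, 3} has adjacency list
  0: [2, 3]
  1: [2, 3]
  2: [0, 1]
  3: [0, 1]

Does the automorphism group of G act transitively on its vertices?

Yes

G is 2-regular and bipartite on 2^2 = 4 vertices with girth 4; it is the hypercube graph Q_2. The symmetry group of the 2-cube is the hyperoctahedral group B_2 = Z_2 ≀ S_2, of order 2^2·2! = 8. Under this action every vertex can be carried to every other, so G is vertex-transitive.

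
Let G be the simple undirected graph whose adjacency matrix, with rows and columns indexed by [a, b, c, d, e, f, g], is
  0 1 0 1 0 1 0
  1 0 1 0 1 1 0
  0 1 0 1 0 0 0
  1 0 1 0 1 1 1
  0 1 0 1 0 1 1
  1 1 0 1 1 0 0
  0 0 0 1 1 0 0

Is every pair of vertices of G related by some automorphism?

No

Vertex a is the only vertex of degree 3, so every automorphism fixes it; G is not vertex-transitive.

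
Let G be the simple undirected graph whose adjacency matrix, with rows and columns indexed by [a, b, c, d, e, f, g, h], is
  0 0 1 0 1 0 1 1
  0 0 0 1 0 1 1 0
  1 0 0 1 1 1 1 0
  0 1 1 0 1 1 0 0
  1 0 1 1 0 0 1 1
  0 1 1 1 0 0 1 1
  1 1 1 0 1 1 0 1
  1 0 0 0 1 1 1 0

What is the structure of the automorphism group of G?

The degree sequence is [4, 3, 5, 4, 5, 5, 6, 4]. Checking the degree-preserving permutations of the vertex set shows that none except the identity preserves every edge, so Aut(G) is trivial.

{e}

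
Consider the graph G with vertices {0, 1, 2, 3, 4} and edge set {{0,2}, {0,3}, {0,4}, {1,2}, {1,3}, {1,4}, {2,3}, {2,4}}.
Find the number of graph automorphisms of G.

Vertex 2 is the unique vertex of degree 4; the remaining 4 vertices each have degree 3 and induce a cycle, so G is the wheel on 5 vertices with hub 2. With the hub fixed, the remaining symmetry is that of the rim cycle C_4, giving the dihedral group D_4.

8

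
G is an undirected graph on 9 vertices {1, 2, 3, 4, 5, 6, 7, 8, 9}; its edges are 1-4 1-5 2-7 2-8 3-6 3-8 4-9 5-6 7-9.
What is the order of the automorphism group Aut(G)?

18

Every vertex has degree 2 and the graph is connected, so G is the 9-cycle C_9. C_9 has 9 rotations and 9 reflections, so Aut(C_9) ≅ D_9 of order 18.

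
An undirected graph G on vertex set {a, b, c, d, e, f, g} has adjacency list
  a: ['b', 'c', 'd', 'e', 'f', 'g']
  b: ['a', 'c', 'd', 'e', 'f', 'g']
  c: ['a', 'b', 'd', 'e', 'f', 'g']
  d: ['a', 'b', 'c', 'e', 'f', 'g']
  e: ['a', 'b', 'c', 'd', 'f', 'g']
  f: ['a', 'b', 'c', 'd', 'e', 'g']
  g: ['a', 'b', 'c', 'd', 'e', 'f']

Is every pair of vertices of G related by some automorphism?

Every vertex has degree 6, so G is the complete graph K_7. Every bijection on the vertex set is an automorphism of K_7; hence Aut(K_7) ≅ S_7, order 5040. Under this action every vertex can be carried to every other, so G is vertex-transitive.

Yes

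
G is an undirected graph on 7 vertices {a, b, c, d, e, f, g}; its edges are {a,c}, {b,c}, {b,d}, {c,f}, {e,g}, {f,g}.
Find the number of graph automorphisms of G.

The degree sequence is [1, 2, 3, 1, 1, 2, 2]. Checking the degree-preserving permutations of the vertex set shows that none except the identity preserves every edge, so Aut(G) is trivial.

1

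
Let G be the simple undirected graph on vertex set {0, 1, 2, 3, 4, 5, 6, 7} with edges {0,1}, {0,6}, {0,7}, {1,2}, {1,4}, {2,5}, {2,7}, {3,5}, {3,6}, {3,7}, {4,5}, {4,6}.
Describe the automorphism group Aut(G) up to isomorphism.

the hyperoctahedral group B_3

G is 3-regular and bipartite on 2^3 = 8 vertices with girth 4; it is the hypercube graph Q_3. Aut(Q_3) consists of the signed permutations of the 3 coordinate axes: 3! permutations times 2^3 sign flips, so |Aut| = 2^3·3! = 48.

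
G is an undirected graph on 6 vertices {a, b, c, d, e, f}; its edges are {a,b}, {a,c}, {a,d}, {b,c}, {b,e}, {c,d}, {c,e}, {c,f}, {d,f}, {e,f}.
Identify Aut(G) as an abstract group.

Vertex c is the unique vertex of degree 5; the remaining 5 vertices each have degree 3 and induce a cycle, so G is the wheel on 6 vertices with hub c. With the hub fixed, the remaining symmetry is that of the rim cycle C_5, giving the dihedral group D_5.

D_5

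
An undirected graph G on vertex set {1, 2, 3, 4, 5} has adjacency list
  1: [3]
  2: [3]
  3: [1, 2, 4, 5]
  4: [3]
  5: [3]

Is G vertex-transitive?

Vertex 3 is the only vertex of degree 4, so every automorphism fixes it; G is not vertex-transitive.

No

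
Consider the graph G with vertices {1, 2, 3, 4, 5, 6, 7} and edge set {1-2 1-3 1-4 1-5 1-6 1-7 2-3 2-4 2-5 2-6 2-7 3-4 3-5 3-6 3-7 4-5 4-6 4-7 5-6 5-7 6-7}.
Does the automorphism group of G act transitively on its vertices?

Yes

All 7 vertices are pairwise adjacent: G = K_7. Every bijection on the vertex set is an automorphism of K_7; hence Aut(K_7) ≅ S_7, order 5040. Under this action every vertex can be carried to every other, so G is vertex-transitive.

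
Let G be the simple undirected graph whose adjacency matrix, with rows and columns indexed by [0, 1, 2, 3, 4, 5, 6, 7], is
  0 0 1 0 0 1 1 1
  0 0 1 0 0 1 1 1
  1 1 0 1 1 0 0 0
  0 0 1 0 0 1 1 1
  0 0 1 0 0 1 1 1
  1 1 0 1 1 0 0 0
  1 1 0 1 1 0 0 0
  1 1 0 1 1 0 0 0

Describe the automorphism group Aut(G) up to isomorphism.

S_4 ≀ Z_2

G is 4-regular and bipartite with parts {0, 1, 3, 4} and {2, 5, 6, 7} (each part is independent and every cross-pair is an edge), so G = K_{4,4}. Each part can be permuted independently (S_4 × S_4) and the two equal-size parts can also be swapped, giving (S_4 × S_4) ⋊ Z_2 of order 2·(4!)² = 1152.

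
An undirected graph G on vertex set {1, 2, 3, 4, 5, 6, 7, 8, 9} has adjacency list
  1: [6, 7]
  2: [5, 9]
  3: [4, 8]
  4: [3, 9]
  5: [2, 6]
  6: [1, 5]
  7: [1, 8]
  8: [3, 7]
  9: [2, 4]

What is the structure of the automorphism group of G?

Every vertex has degree 2 and the graph is connected, so G is the 9-cycle C_9. C_9 has 9 rotations and 9 reflections, so Aut(C_9) ≅ D_9 of order 18.

the dihedral group of order 18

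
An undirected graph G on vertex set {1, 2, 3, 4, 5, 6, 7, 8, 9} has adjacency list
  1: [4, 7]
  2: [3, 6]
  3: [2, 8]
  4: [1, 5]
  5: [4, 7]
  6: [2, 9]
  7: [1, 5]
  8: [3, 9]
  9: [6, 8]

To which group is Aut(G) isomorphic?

D_5 × D_4

G has two connected components, {2, 3, 6, 8, 9} and {1, 4, 5, 7}; each is 2-regular, so G = C_5 ⊔ C_4. The components are non-isomorphic (different sizes), so Aut(G) = Aut(C_5) × Aut(C_4) = D_5 × D_4 of order 10·8 = 80.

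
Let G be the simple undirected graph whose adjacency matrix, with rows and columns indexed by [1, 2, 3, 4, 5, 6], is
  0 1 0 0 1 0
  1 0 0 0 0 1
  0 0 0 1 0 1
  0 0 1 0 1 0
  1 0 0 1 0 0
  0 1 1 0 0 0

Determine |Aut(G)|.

12

Every vertex has degree 2 and the graph is connected, so G is the 6-cycle C_6. The automorphisms of the 6-cycle are exactly the symmetries of a regular 6-gon: the dihedral group D_6, |D_6| = 12.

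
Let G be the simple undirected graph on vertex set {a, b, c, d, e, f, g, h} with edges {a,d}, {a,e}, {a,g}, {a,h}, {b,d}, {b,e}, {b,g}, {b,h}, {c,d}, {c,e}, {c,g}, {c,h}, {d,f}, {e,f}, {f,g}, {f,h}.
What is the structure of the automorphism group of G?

S_4 ≀ Z_2

G is 4-regular and bipartite with parts {d, e, g, h} and {a, b, c, f} (each part is independent and every cross-pair is an edge), so G = K_{4,4}. Aut(K_{4,4}) is the wreath product S_4 ≀ Z_2: permute within each part, then optionally swap the parts; |Aut| = 2·(4!)² = 1152.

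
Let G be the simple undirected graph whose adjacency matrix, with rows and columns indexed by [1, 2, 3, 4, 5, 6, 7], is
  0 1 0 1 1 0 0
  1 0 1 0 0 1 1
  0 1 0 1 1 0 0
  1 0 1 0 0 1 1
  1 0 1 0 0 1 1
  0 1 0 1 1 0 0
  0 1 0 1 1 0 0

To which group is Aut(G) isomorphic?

S_3 × S_4

The vertices split by degree into {2, 4, 5} (degree 4) and {1, 3, 6, 7} (degree 3); every edge runs between the two parts, so G is the complete bipartite graph K_{3,4}. Automorphisms preserve the bipartition setwise (since the parts differ in size) and act as S_3 × S_4 within it; |Aut| = 144.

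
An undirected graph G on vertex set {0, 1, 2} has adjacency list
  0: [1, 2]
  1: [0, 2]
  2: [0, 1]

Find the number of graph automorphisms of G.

All 3 vertices are pairwise adjacent: G = K_3. Any permutation of the 3 vertices preserves K_3, so Aut(K_3) = S_3 of order 3! = 6.

6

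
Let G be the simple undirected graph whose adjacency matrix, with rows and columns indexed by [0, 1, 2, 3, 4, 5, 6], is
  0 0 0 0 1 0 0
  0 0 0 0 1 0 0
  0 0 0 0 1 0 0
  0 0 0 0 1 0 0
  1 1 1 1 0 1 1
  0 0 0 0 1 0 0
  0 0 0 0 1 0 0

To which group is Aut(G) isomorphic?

S_6

Vertex 4 has degree 6 and every other vertex has degree 1, so G is the star K_{1,6} with centre 4. The 6 leaves are pairwise interchangeable while the centre is fixed, giving Aut(G) = S_6.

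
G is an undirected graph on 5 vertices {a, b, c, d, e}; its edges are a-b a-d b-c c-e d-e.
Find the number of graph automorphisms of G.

10

G is 2-regular and connected on 5 vertices, i.e. the cycle C_5. The automorphisms of the 5-cycle are exactly the symmetries of a regular 5-gon: the dihedral group D_5, |D_5| = 10.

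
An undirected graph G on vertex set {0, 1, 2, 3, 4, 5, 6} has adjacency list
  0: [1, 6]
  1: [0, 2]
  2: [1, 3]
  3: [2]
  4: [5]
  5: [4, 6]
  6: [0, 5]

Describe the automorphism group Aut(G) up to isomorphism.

C_2

The degree sequence is [2, 2, 2, 1, 1, 2, 2]; the two degree-1 vertices 3 and 4 are the ends of a path, so G = P_7. The only nontrivial automorphism of a path is the end-to-end reflection, so Aut(G) ≅ Z_2.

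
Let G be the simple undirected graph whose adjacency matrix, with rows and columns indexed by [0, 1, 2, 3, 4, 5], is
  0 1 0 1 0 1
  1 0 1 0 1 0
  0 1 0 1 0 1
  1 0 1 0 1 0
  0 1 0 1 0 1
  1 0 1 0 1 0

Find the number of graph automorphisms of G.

72

G is 3-regular and bipartite with parts {1, 3, 5} and {0, 2, 4} (each part is independent and every cross-pair is an edge), so G = K_{3,3}. Aut(K_{3,3}) is the wreath product S_3 ≀ Z_2: permute within each part, then optionally swap the parts; |Aut| = 2·(3!)² = 72.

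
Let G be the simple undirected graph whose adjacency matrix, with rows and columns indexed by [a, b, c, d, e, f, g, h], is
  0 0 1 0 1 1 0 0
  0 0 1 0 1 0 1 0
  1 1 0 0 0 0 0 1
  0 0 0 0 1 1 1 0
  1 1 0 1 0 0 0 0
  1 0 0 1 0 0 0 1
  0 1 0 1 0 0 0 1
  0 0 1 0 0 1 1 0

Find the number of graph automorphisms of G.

G is 3-regular and bipartite on 2^3 = 8 vertices with girth 4; it is the hypercube graph Q_3. The symmetry group of the 3-cube is the hyperoctahedral group B_3 = Z_2 ≀ S_3, of order 2^3·3! = 48.

48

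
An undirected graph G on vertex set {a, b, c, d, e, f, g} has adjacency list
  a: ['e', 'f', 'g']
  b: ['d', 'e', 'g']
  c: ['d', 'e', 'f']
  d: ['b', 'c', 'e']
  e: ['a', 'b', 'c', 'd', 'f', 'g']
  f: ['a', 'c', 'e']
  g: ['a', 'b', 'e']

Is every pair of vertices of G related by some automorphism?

Vertex e is the only vertex of degree 6, so every automorphism fixes it; G is not vertex-transitive.

No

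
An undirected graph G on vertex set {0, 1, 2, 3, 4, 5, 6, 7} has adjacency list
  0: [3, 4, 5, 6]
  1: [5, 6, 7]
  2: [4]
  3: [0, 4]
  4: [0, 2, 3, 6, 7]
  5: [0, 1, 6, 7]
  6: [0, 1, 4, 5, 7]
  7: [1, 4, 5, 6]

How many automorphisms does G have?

1

Degrees alone do not determine every vertex (e.g. 0 and 5 both have degree 4), but their neighbour-degree multisets differ: N(0) has degrees [2, 4, 5, 5] while N(5) has degrees [3, 4, 4, 5]. Repeating this refinement separates all vertices, so the only automorphism is the identity.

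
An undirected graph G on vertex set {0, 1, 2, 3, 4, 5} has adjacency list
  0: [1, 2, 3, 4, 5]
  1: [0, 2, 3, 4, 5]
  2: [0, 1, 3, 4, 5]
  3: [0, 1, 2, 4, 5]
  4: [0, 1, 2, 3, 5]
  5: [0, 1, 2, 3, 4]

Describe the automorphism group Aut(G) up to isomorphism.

the symmetric group on 6 letters

All 6 vertices are pairwise adjacent: G = K_6. Every bijection on the vertex set is an automorphism of K_6; hence Aut(K_6) ≅ S_6, order 720.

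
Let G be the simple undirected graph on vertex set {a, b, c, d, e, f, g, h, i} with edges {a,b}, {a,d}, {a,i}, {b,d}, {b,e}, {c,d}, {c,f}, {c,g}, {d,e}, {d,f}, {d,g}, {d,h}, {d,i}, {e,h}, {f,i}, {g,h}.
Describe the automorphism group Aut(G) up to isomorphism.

D_8

Vertex d is the unique vertex of degree 8; the remaining 8 vertices each have degree 3 and induce a cycle, so G is the wheel on 9 vertices with hub d. Every automorphism fixes the hub and acts on the rim 8-cycle, so Aut(G) ≅ Aut(C_8) = D_8 of order 16.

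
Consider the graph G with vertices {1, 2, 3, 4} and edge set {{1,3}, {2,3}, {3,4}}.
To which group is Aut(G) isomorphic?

the symmetric group on 3 letters

Vertex 3 has degree 3 and every other vertex has degree 1, so G is the star K_{1,3} with centre 3. Any automorphism fixes the centre and permutes the 3 leaves freely, so Aut(G) ≅ S_3 of order 3! = 6.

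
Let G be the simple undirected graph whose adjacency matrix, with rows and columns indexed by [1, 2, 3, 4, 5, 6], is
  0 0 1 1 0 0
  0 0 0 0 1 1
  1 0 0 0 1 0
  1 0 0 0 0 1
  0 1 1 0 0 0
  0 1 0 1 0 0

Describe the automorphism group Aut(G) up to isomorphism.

the dihedral group of order 12

Every vertex has degree 2 and the graph is connected, so G is the 6-cycle C_6. The automorphisms of the 6-cycle are exactly the symmetries of a regular 6-gon: the dihedral group D_6, |D_6| = 12.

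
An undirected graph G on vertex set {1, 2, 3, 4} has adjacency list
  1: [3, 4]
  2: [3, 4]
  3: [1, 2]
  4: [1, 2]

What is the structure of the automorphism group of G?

G is 2-regular and connected on 4 vertices, i.e. the cycle C_4. C_4 has 4 rotations and 4 reflections, so Aut(C_4) ≅ D_4 of order 8.

the dihedral group of order 8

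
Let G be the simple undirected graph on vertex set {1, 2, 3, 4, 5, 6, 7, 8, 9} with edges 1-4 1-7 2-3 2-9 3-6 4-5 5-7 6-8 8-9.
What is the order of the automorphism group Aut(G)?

G has two connected components, {2, 3, 6, 8, 9} and {1, 4, 5, 7}; each is 2-regular, so G = C_5 ⊔ C_4. No automorphism exchanges components of different sizes, hence Aut(G) is the direct product D_4 × D_5, order 80.

80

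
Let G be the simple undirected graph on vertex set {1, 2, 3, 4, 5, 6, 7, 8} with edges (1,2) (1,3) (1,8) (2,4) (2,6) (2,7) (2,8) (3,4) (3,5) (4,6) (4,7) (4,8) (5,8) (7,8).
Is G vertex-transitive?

Automorphisms preserve degree, but G has vertices of degree 2 and vertices of degree 5; no automorphism maps one to the other, so G is not vertex-transitive.

No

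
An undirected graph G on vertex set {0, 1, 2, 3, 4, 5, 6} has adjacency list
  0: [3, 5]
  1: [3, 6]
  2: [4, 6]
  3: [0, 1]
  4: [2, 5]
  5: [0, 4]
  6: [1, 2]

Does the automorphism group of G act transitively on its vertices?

G is 2-regular and connected on 7 vertices, i.e. the cycle C_7. The automorphisms of the 7-cycle are exactly the symmetries of a regular 7-gon: the dihedral group D_7, |D_7| = 14. Under this action every vertex can be carried to every other, so G is vertex-transitive.

Yes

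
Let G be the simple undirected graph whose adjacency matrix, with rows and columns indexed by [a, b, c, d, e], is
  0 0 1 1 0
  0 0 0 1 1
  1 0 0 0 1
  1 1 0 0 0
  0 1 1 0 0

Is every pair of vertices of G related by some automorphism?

G is 2-regular and connected on 5 vertices, i.e. the cycle C_5. The automorphisms of the 5-cycle are exactly the symmetries of a regular 5-gon: the dihedral group D_5, |D_5| = 10. This group acts transitively on the 5 vertices.

Yes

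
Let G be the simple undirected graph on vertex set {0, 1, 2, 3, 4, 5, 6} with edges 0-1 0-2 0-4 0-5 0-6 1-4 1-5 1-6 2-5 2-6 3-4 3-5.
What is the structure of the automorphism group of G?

The degree sequence is [5, 4, 3, 2, 3, 4, 3]. Checking the degree-preserving permutations of the vertex set shows that none except the identity preserves every edge, so Aut(G) is trivial.

{e}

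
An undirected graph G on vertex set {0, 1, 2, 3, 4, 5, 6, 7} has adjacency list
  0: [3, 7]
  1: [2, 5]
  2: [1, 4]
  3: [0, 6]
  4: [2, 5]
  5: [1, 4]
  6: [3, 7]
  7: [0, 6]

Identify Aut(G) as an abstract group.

G has two connected components, {1, 2, 4, 5} and {0, 3, 6, 7}; each is 2-regular, so G = C_4 ⊔ C_4. Aut of a disjoint union of two copies of C_4 is the wreath product D_4 ≀ Z_2, of order 2·8² = 128.

D_4 ≀ Z_2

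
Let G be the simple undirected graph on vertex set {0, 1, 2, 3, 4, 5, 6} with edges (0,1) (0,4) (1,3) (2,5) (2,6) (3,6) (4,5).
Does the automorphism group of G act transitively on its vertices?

G is 2-regular and connected on 7 vertices, i.e. the cycle C_7. C_7 has 7 rotations and 7 reflections, so Aut(C_7) ≅ D_7 of order 14. Under this action every vertex can be carried to every other, so G is vertex-transitive.

Yes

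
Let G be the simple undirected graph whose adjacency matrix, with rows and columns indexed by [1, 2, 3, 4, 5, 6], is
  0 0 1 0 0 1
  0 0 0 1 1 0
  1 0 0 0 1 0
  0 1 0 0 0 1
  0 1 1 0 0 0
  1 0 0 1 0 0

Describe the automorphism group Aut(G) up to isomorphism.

G is 2-regular and connected on 6 vertices, i.e. the cycle C_6. The automorphisms of the 6-cycle are exactly the symmetries of a regular 6-gon: the dihedral group D_6, |D_6| = 12.

D_6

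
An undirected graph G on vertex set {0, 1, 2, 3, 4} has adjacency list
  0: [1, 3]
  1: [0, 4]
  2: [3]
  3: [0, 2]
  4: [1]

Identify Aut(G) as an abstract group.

the cyclic group of order 2

The degree sequence is [2, 2, 1, 2, 1]; the two degree-1 vertices 2 and 4 are the ends of a path, so G = P_5. The only nontrivial automorphism of a path is the end-to-end reflection, so Aut(G) ≅ Z_2.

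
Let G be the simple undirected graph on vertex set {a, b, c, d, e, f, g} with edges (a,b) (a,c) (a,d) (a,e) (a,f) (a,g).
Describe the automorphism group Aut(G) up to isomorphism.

the symmetric group on 6 letters

Vertex a has degree 6 and every other vertex has degree 1, so G is the star K_{1,6} with centre a. Any automorphism fixes the centre and permutes the 6 leaves freely, so Aut(G) ≅ S_6 of order 6! = 720.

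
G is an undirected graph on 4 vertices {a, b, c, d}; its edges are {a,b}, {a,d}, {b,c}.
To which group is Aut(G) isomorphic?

the cyclic group of order 2

The degree sequence is [2, 2, 1, 1]; the two degree-1 vertices c and d are the ends of a path, so G = P_4. The only nontrivial automorphism of a path is the end-to-end reflection, so Aut(G) ≅ Z_2.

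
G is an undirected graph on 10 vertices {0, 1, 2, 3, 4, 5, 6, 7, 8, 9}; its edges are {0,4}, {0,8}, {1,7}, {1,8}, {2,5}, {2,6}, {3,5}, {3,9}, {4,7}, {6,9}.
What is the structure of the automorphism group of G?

G has two connected components, {0, 1, 4, 7, 8} and {2, 3, 5, 6, 9}; each is 2-regular, so G = C_5 ⊔ C_5. Aut of a disjoint union of two copies of C_5 is the wreath product D_5 ≀ Z_2, of order 2·10² = 200.

D_5 ≀ Z_2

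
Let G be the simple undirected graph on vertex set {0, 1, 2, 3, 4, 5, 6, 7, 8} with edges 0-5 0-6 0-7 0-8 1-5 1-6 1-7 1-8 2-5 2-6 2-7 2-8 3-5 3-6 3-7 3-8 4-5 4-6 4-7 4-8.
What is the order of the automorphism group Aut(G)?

The vertices split by degree into {5, 6, 7, 8} (degree 5) and {0, 1, 2, 3, 4} (degree 4); every edge runs between the two parts, so G is the complete bipartite graph K_{4,5}. The parts have unequal sizes, so no automorphism swaps them; each part is permuted independently, giving S_5 × S_4 of order 5!·4! = 2880.

2880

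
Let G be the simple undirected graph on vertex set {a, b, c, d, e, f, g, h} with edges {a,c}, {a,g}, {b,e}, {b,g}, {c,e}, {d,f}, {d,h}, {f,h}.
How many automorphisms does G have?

G has two connected components, {a, b, c, e, g} and {d, f, h}; each is 2-regular, so G = C_5 ⊔ C_3. No automorphism exchanges components of different sizes, hence Aut(G) is the direct product D_5 × D_3, order 60.

60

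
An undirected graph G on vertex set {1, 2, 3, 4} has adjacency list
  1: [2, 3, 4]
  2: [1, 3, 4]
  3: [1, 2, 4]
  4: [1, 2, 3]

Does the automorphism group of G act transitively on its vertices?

Yes

Every vertex has degree 3, so G is the complete graph K_4. Any permutation of the 4 vertices preserves K_4, so Aut(K_4) = S_4 of order 4! = 24. This group acts transitively on the 4 vertices.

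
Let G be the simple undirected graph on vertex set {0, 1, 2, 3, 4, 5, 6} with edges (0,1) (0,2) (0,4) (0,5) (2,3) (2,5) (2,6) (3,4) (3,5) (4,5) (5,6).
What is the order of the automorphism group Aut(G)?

The degree sequence is [4, 1, 4, 3, 3, 5, 2]. Checking the degree-preserving permutations of the vertex set shows that none except the identity preserves every edge, so Aut(G) is trivial.

1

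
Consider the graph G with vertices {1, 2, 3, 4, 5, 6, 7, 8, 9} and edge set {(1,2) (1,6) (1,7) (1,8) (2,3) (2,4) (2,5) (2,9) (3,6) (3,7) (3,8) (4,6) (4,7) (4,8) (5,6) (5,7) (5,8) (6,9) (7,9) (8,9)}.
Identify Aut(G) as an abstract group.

The vertices split by degree into {2, 6, 7, 8} (degree 5) and {1, 3, 4, 5, 9} (degree 4); every edge runs between the two parts, so G is the complete bipartite graph K_{4,5}. The parts have unequal sizes, so no automorphism swaps them; each part is permuted independently, giving S_4 × S_5 of order 4!·5! = 2880.

S_4 × S_5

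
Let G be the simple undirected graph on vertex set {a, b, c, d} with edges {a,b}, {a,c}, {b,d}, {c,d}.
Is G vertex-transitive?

G is 2-regular and bipartite with parts {b, c} and {a, d} (each part is independent and every cross-pair is an edge), so G = K_{2,2}. Each part can be permuted independently (S_2 × S_2) and the two equal-size parts can also be swapped, giving (S_2 × S_2) ⋊ Z_2 of order 2·(2!)² = 8. This group acts transitively on the 4 vertices.

Yes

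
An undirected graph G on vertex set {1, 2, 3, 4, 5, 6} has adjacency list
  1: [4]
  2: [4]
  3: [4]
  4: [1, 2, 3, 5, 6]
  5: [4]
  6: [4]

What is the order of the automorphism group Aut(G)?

Vertex 4 has degree 5 and every other vertex has degree 1, so G is the star K_{1,5} with centre 4. Any automorphism fixes the centre and permutes the 5 leaves freely, so Aut(G) ≅ S_5 of order 5! = 120.

120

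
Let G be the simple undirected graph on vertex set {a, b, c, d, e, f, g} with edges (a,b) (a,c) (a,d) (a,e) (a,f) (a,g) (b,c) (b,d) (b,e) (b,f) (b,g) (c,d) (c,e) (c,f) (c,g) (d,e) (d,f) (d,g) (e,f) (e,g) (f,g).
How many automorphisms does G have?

5040

All 7 vertices are pairwise adjacent: G = K_7. Any permutation of the 7 vertices preserves K_7, so Aut(K_7) = S_7 of order 7! = 5040.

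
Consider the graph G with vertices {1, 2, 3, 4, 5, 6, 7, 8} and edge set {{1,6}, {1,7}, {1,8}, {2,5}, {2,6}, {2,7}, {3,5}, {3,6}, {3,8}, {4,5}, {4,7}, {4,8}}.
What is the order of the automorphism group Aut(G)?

G is 3-regular and bipartite on 2^3 = 8 vertices with girth 4; it is the hypercube graph Q_3. Aut(Q_3) consists of the signed permutations of the 3 coordinate axes: 3! permutations times 2^3 sign flips, so |Aut| = 2^3·3! = 48.

48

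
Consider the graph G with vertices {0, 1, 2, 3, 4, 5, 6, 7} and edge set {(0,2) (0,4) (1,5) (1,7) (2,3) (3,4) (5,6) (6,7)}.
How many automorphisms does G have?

128

G has two connected components, {1, 5, 6, 7} and {0, 2, 3, 4}; each is 2-regular, so G = C_4 ⊔ C_4. Aut of a disjoint union of two copies of C_4 is the wreath product D_4 ≀ Z_2, of order 2·8² = 128.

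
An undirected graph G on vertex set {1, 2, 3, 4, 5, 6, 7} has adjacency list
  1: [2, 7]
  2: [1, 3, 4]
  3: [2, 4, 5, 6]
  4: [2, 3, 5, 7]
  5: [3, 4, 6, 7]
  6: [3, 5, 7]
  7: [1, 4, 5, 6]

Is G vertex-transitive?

Vertex 1 is the only vertex of degree 2, so every automorphism fixes it; G is not vertex-transitive.

No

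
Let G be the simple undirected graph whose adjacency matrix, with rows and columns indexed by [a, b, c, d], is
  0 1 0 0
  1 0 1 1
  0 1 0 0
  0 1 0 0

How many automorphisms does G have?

6

Vertex b has degree 3 and every other vertex has degree 1, so G is the star K_{1,3} with centre b. The 3 leaves are pairwise interchangeable while the centre is fixed, giving Aut(G) = S_3.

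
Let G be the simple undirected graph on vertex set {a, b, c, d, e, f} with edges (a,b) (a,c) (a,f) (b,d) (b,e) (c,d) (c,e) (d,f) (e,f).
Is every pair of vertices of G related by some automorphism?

Yes

G is 3-regular and bipartite with parts {a, d, e} and {b, c, f} (each part is independent and every cross-pair is an edge), so G = K_{3,3}. Aut(K_{3,3}) is the wreath product S_3 ≀ Z_2: permute within each part, then optionally swap the parts; |Aut| = 2·(3!)² = 72. This group acts transitively on the 6 vertices.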